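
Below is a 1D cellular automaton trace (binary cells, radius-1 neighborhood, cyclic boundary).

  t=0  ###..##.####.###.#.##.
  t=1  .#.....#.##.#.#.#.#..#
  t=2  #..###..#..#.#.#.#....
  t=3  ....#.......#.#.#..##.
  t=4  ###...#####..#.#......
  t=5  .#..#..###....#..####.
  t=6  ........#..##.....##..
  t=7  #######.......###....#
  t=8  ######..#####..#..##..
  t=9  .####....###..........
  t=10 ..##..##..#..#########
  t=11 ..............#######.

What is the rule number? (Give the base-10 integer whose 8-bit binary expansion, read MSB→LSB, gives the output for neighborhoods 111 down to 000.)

  ### -> #   bit 7 = 1  t=0,i=1
  ##. -> .   bit 6 = 0  t=0,i=2
  #.# -> #   bit 5 = 1  t=0,i=7
  #.. -> .   bit 4 = 0  t=0,i=3
  .## -> .   bit 3 = 0  t=0,i=0
  .#. -> .   bit 2 = 0  t=0,i=17
  ..# -> .   bit 1 = 0  t=0,i=4
  ... -> #   bit 0 = 1  t=1,i=3
  bits 10100001 = 161

161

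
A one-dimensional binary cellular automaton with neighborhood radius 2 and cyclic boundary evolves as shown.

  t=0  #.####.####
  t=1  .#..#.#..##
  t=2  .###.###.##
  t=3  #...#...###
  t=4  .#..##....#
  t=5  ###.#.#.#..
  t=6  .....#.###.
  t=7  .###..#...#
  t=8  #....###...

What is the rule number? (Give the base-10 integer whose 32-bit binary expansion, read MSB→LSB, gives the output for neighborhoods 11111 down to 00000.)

  [31] ##### => #  t=0,i=9
  [30] ####. => #  t=0,i=4
  [29] ###.# => .  t=0,i=0
  [28] ###.. => .  t=3,i=0
  [27] ##.## => #  t=0,i=1
  [26] ##.#. => .  t=1,i=0
  [25] ##..# => .  t=7,i=4
  [24] ##... => #  t=3,i=1
  [23] #.### => .  t=0,i=2
  [22] #.##. => #  t=2,i=9
  [21] #.#.# => .  t=5,i=4
  [20] #.#.. => #  t=1,i=1
  [19] #..## => .  t=1,i=8
  [18] #..#. => #  t=1,i=3
  [17] #...# => .  t=3,i=2
  [16] #.... => .  t=4,i=7
  [15] .#### => .  t=0,i=3
  [14] .###. => .  t=2,i=2
  [13] .##.# => #  t=1,i=10
  [12] .##.. => .  t=4,i=5
  [11] .#.## => #  t=6,i=6
  [10] .#.#. => #  t=1,i=5
  [9] .#..# => #  t=1,i=2
  [8] .#... => #  t=3,i=5
  [7] ..### => .  t=3,i=8
  [6] ..##. => #  t=1,i=9
  [5] ..#.# => .  t=1,i=4
  [4] ..#.. => #  t=3,i=4
  [3] ...## => .  t=3,i=7
  [2] ...#. => .  t=3,i=3
  [1] ....# => #  t=4,i=8
  [0] ..... => #  t=6,i=1
  bits 11001001010101000010111101010011 = 3377737555

3377737555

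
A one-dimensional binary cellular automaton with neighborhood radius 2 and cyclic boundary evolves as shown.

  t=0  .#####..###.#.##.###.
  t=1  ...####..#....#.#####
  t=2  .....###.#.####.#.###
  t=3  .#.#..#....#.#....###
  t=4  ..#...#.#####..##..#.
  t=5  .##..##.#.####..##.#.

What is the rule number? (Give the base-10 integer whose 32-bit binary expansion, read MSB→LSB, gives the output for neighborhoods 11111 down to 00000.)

3670103094

  nb #####: next=#  (t=0,i=3, bit31=1)
  nb ####.: next=#  (t=0,i=4, bit30=1)
  nb ###.#: next=.  (t=0,i=10, bit29=0)
  nb ###..: next=#  (t=0,i=5, bit28=1)
  nb ##.##: next=#  (t=0,i=16, bit27=1)
  nb ##.#.: next=.  (t=0,i=11, bit26=0)
  nb ##..#: next=#  (t=0,i=6, bit25=1)
  nb ##...: next=.  (t=1,i=0, bit24=0)
  nb #.###: next=#  (t=0,i=17, bit23=1)
  nb #.##.: next=#  (t=0,i=14, bit22=1)
  nb #.#.#: next=.  (t=0,i=12, bit21=0)
  nb #.#..: next=.  (t=3,i=3, bit20=0)
  nb #..##: next=.  (t=0,i=0, bit19=0)
  nb #..#.: next=.  (t=1,i=8, bit18=0)
  nb #...#: next=.  (t=1,i=1, bit17=0)
  nb #....: next=#  (t=1,i=11, bit16=1)
  nb .####: next=.  (t=0,i=2, bit15=0)
  nb .###.: next=#  (t=0,i=9, bit14=1)
  nb .##.#: next=.  (t=0,i=15, bit13=0)
  nb .##..: next=#  (t=4,i=16, bit12=1)
  nb .#.##: next=.  (t=0,i=13, bit11=0)
  nb .#.#.: next=#  (t=3,i=2, bit10=1)
  nb .#..#: next=.  (t=3,i=4, bit9=0)
  nb .#...: next=.  (t=1,i=10, bit8=0)
  nb ..###: next=.  (t=0,i=1, bit7=0)
  nb ..##.: next=.  (t=4,i=15, bit6=0)
  nb ..#.#: next=#  (t=1,i=14, bit5=1)
  nb ..#..: next=#  (t=1,i=9, bit4=1)
  nb ...##: next=.  (t=1,i=2, bit3=0)
  nb ...#.: next=#  (t=1,i=13, bit2=1)
  nb ....#: next=#  (t=1,i=12, bit1=1)
  nb .....: next=.  (t=2,i=2, bit0=0)
  bits 11011010110000010101010000110110 = 3670103094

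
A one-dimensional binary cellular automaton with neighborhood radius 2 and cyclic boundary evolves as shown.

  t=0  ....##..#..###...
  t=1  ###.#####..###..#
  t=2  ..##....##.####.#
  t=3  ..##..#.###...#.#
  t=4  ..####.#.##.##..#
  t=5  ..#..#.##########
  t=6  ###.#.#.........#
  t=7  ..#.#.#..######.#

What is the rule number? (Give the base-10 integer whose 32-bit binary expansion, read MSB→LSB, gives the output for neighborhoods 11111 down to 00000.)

980842711

  [31] ##### => .  t=1,i=6
  [30] ####. => .  t=1,i=1
  [29] ###.# => #  t=1,i=2
  [28] ###.. => #  t=0,i=13
  [27] ##.## => #  t=1,i=3
  [26] ##.#. => .  t=2,i=15
  [25] ##..# => #  t=0,i=6
  [24] ##... => .  t=0,i=14
  [23] #.### => .  t=1,i=4
  [22] #.##. => #  t=4,i=9
  [21] #.#.# => #  t=4,i=7
  [20] #.#.. => #  t=2,i=16
  [19] #..## => .  t=0,i=10
  [18] #..#. => #  t=0,i=7
  [17] #...# => #  t=3,i=12
  [16] #.... => .  t=0,i=15
  [15] .#### => .  t=1,i=0
  [14] .###. => #  t=0,i=12
  [13] .##.# => #  t=2,i=9
  [12] .##.. => #  t=0,i=5
  [11] .#.## => #  t=3,i=7
  [10] .#.#. => .  t=3,i=15
  [9] .#..# => .  t=0,i=9
  [8] .#... => .  t=6,i=7
  [7] ..### => #  t=0,i=11
  [6] ..##. => #  t=0,i=4
  [5] ..#.# => .  t=3,i=6
  [4] ..#.. => #  t=0,i=8
  [3] ...## => .  t=0,i=3
  [2] ...#. => #  t=3,i=13
  [1] ....# => #  t=0,i=2
  [0] ..... => #  t=0,i=0
  bits 00111010011101100111100011010111 = 980842711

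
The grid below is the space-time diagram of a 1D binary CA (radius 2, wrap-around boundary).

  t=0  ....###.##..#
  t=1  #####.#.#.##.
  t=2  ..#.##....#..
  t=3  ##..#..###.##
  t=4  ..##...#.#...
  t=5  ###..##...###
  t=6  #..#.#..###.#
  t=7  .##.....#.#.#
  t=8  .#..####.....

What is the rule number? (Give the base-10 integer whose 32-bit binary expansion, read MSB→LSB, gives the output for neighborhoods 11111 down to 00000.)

  #####|#  b31=1 t=1,i=2
  ####.|.  b30=0 t=1,i=3
  ###.#|#  b29=1 t=0,i=6
  ###..|.  b28=0 t=3,i=1
  ##.##|.  b27=0 t=0,i=7
  ##.#.|#  b26=1 t=1,i=5
  ##..#|#  b25=1 t=0,i=10
  ##...|.  b24=0 t=2,i=6
  #.###|.  b23=0 t=1,i=0
  #.##.|#  b22=1 t=0,i=8
  #.#.#|.  b21=0 t=1,i=6
  #.#..|.  b20=0 t=4,i=9
  #..##|.  b19=0 t=3,i=6
  #..#.|#  b18=1 t=0,i=11
  #...#|#  b17=1 t=4,i=5
  #....|#  b16=1 t=0,i=1
  .####|.  b15=0 t=1,i=1
  .###.|.  b14=0 t=0,i=5
  .##.#|.  b13=0 t=1,i=11
  .##..|.  b12=0 t=0,i=9
  .#.##|.  b11=0 t=1,i=9
  .#.#.|.  b10=0 t=1,i=7
  .#..#|.  b9=0 t=3,i=5
  .#...|#  b8=1 t=0,i=0
  ..###|#  b7=1 t=0,i=4
  ..##.|#  b6=1 t=4,i=2
  ..#.#|.  b5=0 t=2,i=2
  ..#..|.  b4=0 t=0,i=12
  ...##|#  b3=1 t=0,i=3
  ...#.|#  b2=1 t=2,i=1
  ....#|#  b1=1 t=0,i=2
  .....|#  b0=1 t=4,i=12
  bits 10100110010001110000000111001111 = 2789671375

2789671375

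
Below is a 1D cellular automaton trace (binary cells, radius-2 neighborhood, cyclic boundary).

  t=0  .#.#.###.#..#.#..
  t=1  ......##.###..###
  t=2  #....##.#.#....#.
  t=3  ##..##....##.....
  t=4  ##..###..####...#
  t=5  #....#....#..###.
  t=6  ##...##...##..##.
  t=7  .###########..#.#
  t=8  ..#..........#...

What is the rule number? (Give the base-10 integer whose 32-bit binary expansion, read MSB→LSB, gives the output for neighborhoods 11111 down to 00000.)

  #####|.  b31=0 t=7,i=3
  ####.|.  b30=0 t=4,i=11
  ###.#|#  b29=1 t=0,i=7
  ###..|.  b28=0 t=1,i=11
  ##.##|#  b27=1 t=1,i=8
  ##.#.|.  b26=0 t=0,i=8
  ##..#|.  b25=0 t=1,i=12
  ##...|#  b24=1 t=1,i=0
  #.###|.  b23=0 t=0,i=5
  #.##.|.  b22=0 t=6,i=0
  #.#.#|.  b21=0 t=0,i=3
  #.#..|#  b20=1 t=0,i=9
  #..##|.  b19=0 t=1,i=13
  #..#.|#  b18=1 t=0,i=11
  #...#|#  b17=1 t=0,i=16
  #....|.  b16=0 t=1,i=1
  .####|#  b15=1 t=4,i=10
  .###.|#  b14=1 t=0,i=6
  .##.#|.  b13=0 t=1,i=7
  .##..|#  b12=1 t=3,i=1
  .#.##|.  b11=0 t=0,i=4
  .#.#.|.  b10=0 t=0,i=2
  .#..#|#  b9=1 t=0,i=10
  .#...|#  b8=1 t=0,i=15
  ..###|.  b7=0 t=1,i=14
  ..##.|#  b6=1 t=1,i=6
  ..#.#|.  b5=0 t=0,i=1
  ..#..|#  b4=1 t=5,i=5
  ...##|#  b3=1 t=1,i=5
  ...#.|.  b2=0 t=0,i=0
  ....#|.  b1=0 t=1,i=4
  .....|.  b0=0 t=1,i=2
  bits 00101001000101101101001101011000 = 689361752

689361752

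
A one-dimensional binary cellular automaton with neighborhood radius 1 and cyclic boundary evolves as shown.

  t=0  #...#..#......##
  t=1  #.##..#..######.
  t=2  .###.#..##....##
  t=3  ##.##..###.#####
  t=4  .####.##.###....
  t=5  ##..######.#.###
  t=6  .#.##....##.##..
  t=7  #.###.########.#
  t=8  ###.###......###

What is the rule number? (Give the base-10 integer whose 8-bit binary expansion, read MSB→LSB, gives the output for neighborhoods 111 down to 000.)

  ###|.  b7=0 t=0,i=15
  ##.|#  b6=1 t=0,i=0
  #.#|#  b5=1 t=1,i=1
  #..|.  b4=0 t=0,i=1
  .##|#  b3=1 t=0,i=14
  .#.|.  b2=0 t=0,i=4
  ..#|#  b1=1 t=0,i=3
  ...|#  b0=1 t=0,i=2
  bits 01101011 = 107

107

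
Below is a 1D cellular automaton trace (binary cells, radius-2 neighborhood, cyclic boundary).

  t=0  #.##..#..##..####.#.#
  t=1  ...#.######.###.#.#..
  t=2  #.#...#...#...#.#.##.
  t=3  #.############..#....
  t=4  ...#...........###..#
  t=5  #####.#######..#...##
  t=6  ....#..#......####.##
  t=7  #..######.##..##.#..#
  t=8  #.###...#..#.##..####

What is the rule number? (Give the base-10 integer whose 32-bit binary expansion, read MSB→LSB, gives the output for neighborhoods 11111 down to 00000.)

557749205

  [31] ##### => .  t=1,i=7
  [30] ####. => .  t=0,i=15
  [29] ###.# => #  t=0,i=16
  [28] ###.. => .  t=3,i=13
  [27] ##.## => .  t=0,i=1
  [26] ##.#. => .  t=0,i=17
  [25] ##..# => .  t=0,i=4
  [24] ##... => #  t=6,i=0
  [23] #.### => .  t=1,i=5
  [22] #.##. => .  t=0,i=2
  [21] #.#.# => #  t=0,i=18
  [20] #.#.. => #  t=1,i=18
  [19] #..## => #  t=0,i=8
  [18] #..#. => #  t=0,i=5
  [17] #...# => #  t=2,i=4
  [16] #.... => .  t=1,i=20
  [15] .#### => #  t=0,i=14
  [14] .###. => .  t=1,i=13
  [13] .##.# => .  t=0,i=0
  [12] .##.. => #  t=0,i=3
  [11] .#.## => .  t=0,i=19
  [10] .#.#. => .  t=1,i=17
  [9] .#..# => #  t=0,i=7
  [8] .#... => #  t=1,i=19
  [7] ..### => #  t=0,i=13
  [6] ..##. => #  t=0,i=9
  [5] ..#.# => .  t=1,i=3
  [4] ..#.. => #  t=0,i=6
  [3] ...## => .  t=4,i=14
  [2] ...#. => #  t=1,i=2
  [1] ....# => .  t=1,i=1
  [0] ..... => #  t=1,i=0
  bits 00100001001111101001001111010101 = 557749205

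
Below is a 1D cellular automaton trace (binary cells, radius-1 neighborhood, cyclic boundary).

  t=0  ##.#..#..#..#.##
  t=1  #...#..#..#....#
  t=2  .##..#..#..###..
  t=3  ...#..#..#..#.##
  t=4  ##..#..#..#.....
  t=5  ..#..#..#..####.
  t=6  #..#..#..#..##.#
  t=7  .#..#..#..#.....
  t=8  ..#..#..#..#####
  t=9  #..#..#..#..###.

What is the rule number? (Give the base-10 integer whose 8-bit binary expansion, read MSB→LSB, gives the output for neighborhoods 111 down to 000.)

145

  [7] ### => #  t=0,i=0
  [6] ##. => .  t=0,i=1
  [5] #.# => .  t=0,i=2
  [4] #.. => #  t=0,i=4
  [3] .## => .  t=0,i=14
  [2] .#. => .  t=0,i=3
  [1] ..# => .  t=0,i=5
  [0] ... => #  t=1,i=2
  bits 10010001 = 145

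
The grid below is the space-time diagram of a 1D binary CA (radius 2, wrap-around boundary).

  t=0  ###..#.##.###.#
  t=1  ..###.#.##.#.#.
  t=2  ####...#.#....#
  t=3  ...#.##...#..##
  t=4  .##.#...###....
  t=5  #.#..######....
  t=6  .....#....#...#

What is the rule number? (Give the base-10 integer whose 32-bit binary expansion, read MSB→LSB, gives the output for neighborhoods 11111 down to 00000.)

  [31] ##### => .  t=2,i=1
  [30] ####. => .  t=0,i=1
  [29] ###.# => .  t=0,i=12
  [28] ###.. => #  t=0,i=2
  [27] ##.## => #  t=0,i=9
  [26] ##.#. => .  t=1,i=5
  [25] ##..# => #  t=0,i=3
  [24] ##... => .  t=2,i=4
  [23] #.### => .  t=0,i=10
  [22] #.##. => .  t=0,i=7
  [21] #.#.# => .  t=1,i=6
  [20] #.#.. => .  t=1,i=13
  [19] #..## => .  t=3,i=12
  [18] #..#. => #  t=0,i=4
  [17] #...# => #  t=1,i=0
  [16] #.... => .  t=2,i=11
  [15] .#### => .  t=0,i=0
  [14] .###. => #  t=0,i=11
  [13] .##.# => #  t=0,i=8
  [12] .##.. => .  t=3,i=6
  [11] .#.## => #  t=0,i=6
  [10] .#.#. => .  t=1,i=12
  [9] .#..# => .  t=3,i=11
  [8] .#... => #  t=1,i=14
  [7] ..### => #  t=1,i=2
  [6] ..##. => .  t=3,i=13
  [5] ..#.# => .  t=0,i=5
  [4] ..#.. => #  t=3,i=10
  [3] ...## => #  t=1,i=1
  [2] ...#. => #  t=2,i=6
  [1] ....# => .  t=2,i=12
  [0] ..... => .  t=4,i=13
  bits 00011010000001100110100110011100 = 436627868

436627868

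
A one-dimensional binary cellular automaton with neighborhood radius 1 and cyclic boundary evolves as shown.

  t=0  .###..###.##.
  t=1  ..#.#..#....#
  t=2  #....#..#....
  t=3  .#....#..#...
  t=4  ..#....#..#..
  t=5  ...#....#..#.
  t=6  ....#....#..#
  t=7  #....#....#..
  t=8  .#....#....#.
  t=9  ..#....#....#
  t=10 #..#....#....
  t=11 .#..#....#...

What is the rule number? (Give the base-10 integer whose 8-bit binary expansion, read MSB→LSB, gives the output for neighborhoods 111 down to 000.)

  ###|#  b7=1 t=0,i=2
  ##.|.  b6=0 t=0,i=3
  #.#|.  b5=0 t=0,i=9
  #..|#  b4=1 t=0,i=4
  .##|.  b3=0 t=0,i=1
  .#.|.  b2=0 t=1,i=2
  ..#|.  b1=0 t=0,i=0
  ...|.  b0=0 t=1,i=9
  bits 10010000 = 144

144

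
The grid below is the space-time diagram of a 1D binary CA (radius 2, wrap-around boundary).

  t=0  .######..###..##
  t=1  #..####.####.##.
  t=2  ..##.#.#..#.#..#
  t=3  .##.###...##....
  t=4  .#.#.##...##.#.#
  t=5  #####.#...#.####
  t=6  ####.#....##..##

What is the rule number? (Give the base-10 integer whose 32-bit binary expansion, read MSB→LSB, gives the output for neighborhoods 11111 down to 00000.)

3693698274

  ##### -> #   bit 31 = 1  t=0,i=3
  ####. -> #   bit 30 = 1  t=0,i=5
  ###.# -> .   bit 29 = 0  t=1,i=6
  ###.. -> #   bit 28 = 1  t=0,i=6
  ##.## -> #   bit 27 = 1  t=0,i=0
  ##.#. -> #   bit 26 = 1  t=1,i=15
  ##..# -> .   bit 25 = 0  t=0,i=7
  ##... -> .   bit 24 = 0  t=3,i=7
  #.### -> .   bit 23 = 0  t=0,i=1
  #.##. -> .   bit 22 = 0  t=1,i=13
  #.#.# -> #   bit 21 = 1  t=2,i=5
  #.#.. -> .   bit 20 = 0  t=1,i=0
  #..## -> #   bit 19 = 1  t=0,i=8
  #..#. -> .   bit 18 = 0  t=2,i=9
  #...# -> .   bit 17 = 0  t=3,i=8
  #.... -> #   bit 16 = 1  t=3,i=13
  .#### -> .   bit 15 = 0  t=0,i=2
  .###. -> #   bit 14 = 1  t=0,i=10
  .##.# -> .   bit 13 = 0  t=0,i=15
  .##.. -> #   bit 12 = 1  t=3,i=11
  .#.## -> #   bit 11 = 1  t=4,i=4
  .#.#. -> #   bit 10 = 1  t=2,i=6
  .#..# -> .   bit 9 = 0  t=1,i=1
  .#... -> .   bit 8 = 0  t=5,i=7
  ..### -> #   bit 7 = 1  t=0,i=9
  ..##. -> #   bit 6 = 1  t=0,i=14
  ..#.# -> #   bit 5 = 1  t=2,i=10
  ..#.. -> .   bit 4 = 0  t=2,i=15
  ...## -> .   bit 3 = 0  t=3,i=0
  ...#. -> .   bit 2 = 0  t=5,i=9
  ....# -> #   bit 1 = 1  t=3,i=15
  ..... -> .   bit 0 = 0  t=3,i=14
  bits 11011100001010010101110011100010 = 3693698274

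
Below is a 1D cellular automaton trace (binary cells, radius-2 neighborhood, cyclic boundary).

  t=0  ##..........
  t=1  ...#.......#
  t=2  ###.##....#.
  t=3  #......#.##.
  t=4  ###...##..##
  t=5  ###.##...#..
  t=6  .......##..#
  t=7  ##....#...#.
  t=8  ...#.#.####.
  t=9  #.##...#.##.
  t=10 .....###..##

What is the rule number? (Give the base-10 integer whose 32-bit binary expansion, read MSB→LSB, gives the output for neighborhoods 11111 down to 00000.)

3567198508

  [31] ##### => #  t=4,i=0
  [30] ####. => #  t=4,i=1
  [29] ###.# => .  t=2,i=2
  [28] ###.. => #  t=4,i=2
  [27] ##.## => .  t=2,i=3
  [26] ##.#. => #  t=3,i=11
  [25] ##..# => .  t=4,i=8
  [24] ##... => .  t=0,i=2
  [23] #.### => #  t=2,i=0
  [22] #.##. => .  t=2,i=4
  [21] #.#.# => .  t=8,i=5
  [20] #.#.. => #  t=3,i=0
  [19] #..## => #  t=4,i=9
  [18] #..#. => #  t=6,i=10
  [17] #...# => #  t=1,i=1
  [16] #.... => #  t=0,i=3
  [15] .#### => .  t=4,i=11
  [14] .###. => .  t=2,i=1
  [13] .##.# => #  t=3,i=10
  [12] .##.. => .  t=0,i=1
  [11] .#.## => .  t=2,i=11
  [10] .#.#. => .  t=8,i=4
  [9] .#..# => .  t=5,i=10
  [8] .#... => #  t=1,i=0
  [7] ..### => .  t=4,i=10
  [6] ..##. => .  t=0,i=0
  [5] ..#.# => #  t=2,i=10
  [4] ..#.. => .  t=1,i=3
  [3] ...## => #  t=0,i=11
  [2] ...#. => #  t=1,i=2
  [1] ....# => .  t=0,i=10
  [0] ..... => .  t=0,i=4
  bits 11010100100111110010000100101100 = 3567198508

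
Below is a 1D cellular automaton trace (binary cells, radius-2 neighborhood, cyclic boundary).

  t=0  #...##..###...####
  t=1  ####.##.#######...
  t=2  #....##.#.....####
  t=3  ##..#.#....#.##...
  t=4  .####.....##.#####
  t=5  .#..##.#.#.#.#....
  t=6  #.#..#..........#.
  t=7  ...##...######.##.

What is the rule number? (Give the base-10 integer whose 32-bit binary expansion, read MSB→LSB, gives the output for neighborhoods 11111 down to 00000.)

  ##### -> .   bit 31 = 0  t=0,i=16
  ####. -> .   bit 30 = 0  t=0,i=17
  ###.# -> .   bit 29 = 0  t=1,i=3
  ###.. -> #   bit 28 = 1  t=0,i=0
  ##.## -> .   bit 27 = 0  t=1,i=4
  ##.#. -> .   bit 26 = 0  t=2,i=7
  ##..# -> #   bit 25 = 1  t=0,i=6
  ##... -> #   bit 24 = 1  t=0,i=1
  #.### -> #   bit 23 = 1  t=1,i=8
  #.##. -> #   bit 22 = 1  t=1,i=5
  #.#.# -> .   bit 21 = 0  t=5,i=7
  #.#.. -> .   bit 20 = 0  t=2,i=8
  #..## -> .   bit 19 = 0  t=0,i=7
  #..#. -> #   bit 18 = 1  t=3,i=3
  #...# -> #   bit 17 = 1  t=0,i=2
  #.... -> .   bit 16 = 0  t=2,i=2
  .#### -> .   bit 15 = 0  t=0,i=15
  .###. -> #   bit 14 = 1  t=0,i=9
  .##.# -> #   bit 13 = 1  t=1,i=6
  .##.. -> #   bit 12 = 1  t=0,i=5
  .#.## -> .   bit 11 = 0  t=3,i=12
  .#.#. -> .   bit 10 = 0  t=3,i=5
  .#..# -> #   bit 9 = 1  t=5,i=2
  .#... -> .   bit 8 = 0  t=2,i=9
  ..### -> #   bit 7 = 1  t=0,i=8
  ..##. -> .   bit 6 = 0  t=0,i=4
  ..#.# -> #   bit 5 = 1  t=3,i=4
  ..#.. -> .   bit 4 = 0  t=5,i=1
  ...## -> #   bit 3 = 1  t=0,i=3
  ...#. -> #   bit 2 = 1  t=3,i=10
  ....# -> .   bit 1 = 0  t=2,i=3
  ..... -> #   bit 0 = 1  t=2,i=11
  bits 00010011110001100111001010101101 = 331772589

331772589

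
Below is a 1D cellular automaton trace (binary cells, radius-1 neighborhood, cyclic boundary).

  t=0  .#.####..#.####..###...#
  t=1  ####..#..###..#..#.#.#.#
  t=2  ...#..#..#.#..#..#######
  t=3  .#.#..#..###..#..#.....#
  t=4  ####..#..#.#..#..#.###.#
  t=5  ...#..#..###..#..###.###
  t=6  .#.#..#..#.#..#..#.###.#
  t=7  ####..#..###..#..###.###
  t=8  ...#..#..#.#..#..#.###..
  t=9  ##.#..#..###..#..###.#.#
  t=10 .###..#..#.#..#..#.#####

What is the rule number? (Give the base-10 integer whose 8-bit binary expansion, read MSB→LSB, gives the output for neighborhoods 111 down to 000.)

109

  nb ###: next=.  (t=0,i=4, bit7=0)
  nb ##.: next=#  (t=0,i=6, bit6=1)
  nb #.#: next=#  (t=0,i=0, bit5=1)
  nb #..: next=.  (t=0,i=7, bit4=0)
  nb .##: next=#  (t=0,i=3, bit3=1)
  nb .#.: next=#  (t=0,i=1, bit2=1)
  nb ..#: next=.  (t=0,i=8, bit1=0)
  nb ...: next=#  (t=0,i=21, bit0=1)
  bits 01101101 = 109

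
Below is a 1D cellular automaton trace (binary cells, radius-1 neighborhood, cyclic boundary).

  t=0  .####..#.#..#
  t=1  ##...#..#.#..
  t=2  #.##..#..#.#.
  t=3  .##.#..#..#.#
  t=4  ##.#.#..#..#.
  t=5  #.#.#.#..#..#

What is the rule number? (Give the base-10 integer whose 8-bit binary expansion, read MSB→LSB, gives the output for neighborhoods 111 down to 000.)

  ### -> .   bit 7 = 0  t=0,i=2
  ##. -> .   bit 6 = 0  t=0,i=4
  #.# -> #   bit 5 = 1  t=0,i=0
  #.. -> #   bit 4 = 1  t=0,i=5
  .## -> #   bit 3 = 1  t=0,i=1
  .#. -> .   bit 2 = 0  t=0,i=7
  ..# -> .   bit 1 = 0  t=0,i=6
  ... -> #   bit 0 = 1  t=1,i=3
  bits 00111001 = 57

57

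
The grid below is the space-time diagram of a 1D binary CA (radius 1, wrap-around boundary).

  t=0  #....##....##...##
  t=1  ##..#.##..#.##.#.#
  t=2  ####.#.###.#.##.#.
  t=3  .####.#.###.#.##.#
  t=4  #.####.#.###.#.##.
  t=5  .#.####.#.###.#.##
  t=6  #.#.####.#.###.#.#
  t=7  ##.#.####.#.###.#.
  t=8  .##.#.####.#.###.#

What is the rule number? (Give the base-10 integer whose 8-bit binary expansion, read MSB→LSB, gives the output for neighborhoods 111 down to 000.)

242

  nb ###: next=#  (t=0,i=17, bit7=1)
  nb ##.: next=#  (t=0,i=0, bit6=1)
  nb #.#: next=#  (t=1,i=5, bit5=1)
  nb #..: next=#  (t=0,i=1, bit4=1)
  nb .##: next=.  (t=0,i=5, bit3=0)
  nb .#.: next=.  (t=1,i=4, bit2=0)
  nb ..#: next=#  (t=0,i=4, bit1=1)
  nb ...: next=.  (t=0,i=2, bit0=0)
  bits 11110010 = 242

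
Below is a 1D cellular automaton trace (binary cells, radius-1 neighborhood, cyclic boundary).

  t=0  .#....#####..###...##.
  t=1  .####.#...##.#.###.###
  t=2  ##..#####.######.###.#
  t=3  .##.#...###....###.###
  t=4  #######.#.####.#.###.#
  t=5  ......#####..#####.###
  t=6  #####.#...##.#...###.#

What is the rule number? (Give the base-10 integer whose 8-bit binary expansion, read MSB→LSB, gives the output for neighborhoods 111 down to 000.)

125

  ### -> .   bit 7 = 0  t=0,i=7
  ##. -> #   bit 6 = 1  t=0,i=10
  #.# -> #   bit 5 = 1  t=1,i=0
  #.. -> #   bit 4 = 1  t=0,i=2
  .## -> #   bit 3 = 1  t=0,i=6
  .#. -> #   bit 2 = 1  t=0,i=1
  ..# -> .   bit 1 = 0  t=0,i=0
  ... -> #   bit 0 = 1  t=0,i=3
  bits 01111101 = 125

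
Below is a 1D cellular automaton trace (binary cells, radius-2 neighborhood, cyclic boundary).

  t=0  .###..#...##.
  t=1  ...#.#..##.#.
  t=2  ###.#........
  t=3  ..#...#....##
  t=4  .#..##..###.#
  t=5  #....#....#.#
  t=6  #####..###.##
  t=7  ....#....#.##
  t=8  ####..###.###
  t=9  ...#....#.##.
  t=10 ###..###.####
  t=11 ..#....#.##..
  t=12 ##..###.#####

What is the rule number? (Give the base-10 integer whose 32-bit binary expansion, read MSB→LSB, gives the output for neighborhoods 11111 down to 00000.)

837262350

  nb #####: next=.  (t=6,i=0, bit31=0)
  nb ####.: next=.  (t=6,i=3, bit30=0)
  nb ###.#: next=#  (t=2,i=2, bit29=1)
  nb ###..: next=#  (t=0,i=3, bit28=1)
  nb ##.##: next=.  (t=6,i=10, bit27=0)
  nb ##.#.: next=.  (t=1,i=10, bit26=0)
  nb ##..#: next=.  (t=0,i=4, bit25=0)
  nb ##...: next=#  (t=5,i=1, bit24=1)
  nb #.###: next=#  (t=6,i=11, bit23=1)
  nb #.##.: next=#  (t=5,i=12, bit22=1)
  nb #.#.#: next=#  (t=4,i=12, bit21=1)
  nb #.#..: next=.  (t=1,i=5, bit20=0)
  nb #..##: next=.  (t=0,i=0, bit19=0)
  nb #..#.: next=#  (t=0,i=5, bit18=1)
  nb #...#: next=#  (t=0,i=8, bit17=1)
  nb #....: next=#  (t=1,i=0, bit16=1)
  nb .####: next=#  (t=6,i=12, bit15=1)
  nb .###.: next=.  (t=0,i=2, bit14=0)
  nb .##.#: next=.  (t=1,i=9, bit13=0)
  nb .##..: next=#  (t=0,i=11, bit12=1)
  nb .#.##: next=#  (t=5,i=11, bit11=1)
  nb .#.#.: next=#  (t=1,i=4, bit10=1)
  nb .#..#: next=.  (t=1,i=6, bit9=0)
  nb .#...: next=.  (t=0,i=7, bit8=0)
  nb ..###: next=.  (t=0,i=1, bit7=0)
  nb ..##.: next=.  (t=0,i=10, bit6=0)
  nb ..#.#: next=.  (t=1,i=3, bit5=0)
  nb ..#..: next=.  (t=0,i=6, bit4=0)
  nb ...##: next=#  (t=0,i=9, bit3=1)
  nb ...#.: next=#  (t=1,i=2, bit2=1)
  nb ....#: next=#  (t=1,i=1, bit1=1)
  nb .....: next=.  (t=2,i=7, bit0=0)
  bits 00110001111001111001110000001110 = 837262350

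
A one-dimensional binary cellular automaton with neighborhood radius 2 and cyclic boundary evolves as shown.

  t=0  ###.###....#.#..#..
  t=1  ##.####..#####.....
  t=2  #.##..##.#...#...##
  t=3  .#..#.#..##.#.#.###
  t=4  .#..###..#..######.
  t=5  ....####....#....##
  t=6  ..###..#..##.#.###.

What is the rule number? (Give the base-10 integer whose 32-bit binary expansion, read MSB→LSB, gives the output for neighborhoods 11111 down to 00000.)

  #####|.  b31=0 t=1,i=11
  ####.|.  b30=0 t=1,i=5
  ###.#|.  b29=0 t=0,i=2
  ###..|#  b28=1 t=0,i=6
  ##.##|#  b27=1 t=0,i=3
  ##.#.|.  b26=0 t=2,i=8
  ##..#|#  b25=1 t=1,i=7
  ##...|.  b24=0 t=0,i=7
  #.###|#  b23=1 t=0,i=4
  #.##.|.  b22=0 t=2,i=2
  #.#.#|#  b21=1 t=3,i=12
  #.#..|#  b20=1 t=0,i=13
  #..##|.  b19=0 t=0,i=18
  #..#.|.  b18=0 t=0,i=15
  #...#|.  b17=0 t=2,i=11
  #....|.  b16=0 t=0,i=8
  .####|.  b15=0 t=1,i=4
  .###.|#  b14=1 t=0,i=1
  .##.#|.  b13=0 t=1,i=1
  .##..|.  b12=0 t=2,i=3
  .#.##|#  b11=1 t=3,i=15
  .#.#.|#  b10=1 t=0,i=12
  .#..#|.  b9=0 t=0,i=14
  .#...|#  b8=1 t=2,i=10
  ..###|#  b7=1 t=0,i=0
  ..##.|#  b6=1 t=1,i=0
  ..#.#|#  b5=1 t=0,i=11
  ..#..|.  b4=0 t=0,i=16
  ...##|#  b3=1 t=1,i=18
  ...#.|#  b2=1 t=0,i=10
  ....#|#  b1=1 t=0,i=9
  .....|.  b0=0 t=1,i=16
  bits 00011010101100000100110111101110 = 447761902

447761902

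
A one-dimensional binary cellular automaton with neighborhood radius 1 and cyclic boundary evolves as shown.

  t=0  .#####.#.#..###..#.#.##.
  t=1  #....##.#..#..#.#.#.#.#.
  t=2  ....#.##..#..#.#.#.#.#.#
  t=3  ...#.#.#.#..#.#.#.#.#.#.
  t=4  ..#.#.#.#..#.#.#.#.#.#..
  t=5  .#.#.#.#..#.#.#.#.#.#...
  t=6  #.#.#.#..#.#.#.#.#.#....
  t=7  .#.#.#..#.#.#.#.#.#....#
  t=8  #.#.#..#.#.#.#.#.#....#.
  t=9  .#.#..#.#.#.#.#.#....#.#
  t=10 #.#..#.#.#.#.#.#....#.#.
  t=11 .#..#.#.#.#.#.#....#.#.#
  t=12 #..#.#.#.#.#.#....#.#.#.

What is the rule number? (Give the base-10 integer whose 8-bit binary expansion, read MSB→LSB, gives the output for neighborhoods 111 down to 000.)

  nb ###: next=.  (t=0,i=2, bit7=0)
  nb ##.: next=#  (t=0,i=5, bit6=1)
  nb #.#: next=#  (t=0,i=6, bit5=1)
  nb #..: next=.  (t=0,i=10, bit4=0)
  nb .##: next=.  (t=0,i=1, bit3=0)
  nb .#.: next=.  (t=0,i=7, bit2=0)
  nb ..#: next=#  (t=0,i=0, bit1=1)
  nb ...: next=.  (t=1,i=2, bit0=0)
  bits 01100010 = 98

98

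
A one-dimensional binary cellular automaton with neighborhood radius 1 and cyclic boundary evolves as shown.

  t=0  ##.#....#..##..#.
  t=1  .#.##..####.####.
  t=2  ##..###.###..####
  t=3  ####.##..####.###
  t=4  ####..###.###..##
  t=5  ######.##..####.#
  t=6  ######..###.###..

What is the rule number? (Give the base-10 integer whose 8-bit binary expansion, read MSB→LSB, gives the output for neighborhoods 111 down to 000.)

214

  [7] ### => #  t=1,i=8
  [6] ##. => #  t=0,i=1
  [5] #.# => .  t=0,i=2
  [4] #.. => #  t=0,i=4
  [3] .## => .  t=0,i=0
  [2] .#. => #  t=0,i=3
  [1] ..# => #  t=0,i=7
  [0] ... => .  t=0,i=5
  bits 11010110 = 214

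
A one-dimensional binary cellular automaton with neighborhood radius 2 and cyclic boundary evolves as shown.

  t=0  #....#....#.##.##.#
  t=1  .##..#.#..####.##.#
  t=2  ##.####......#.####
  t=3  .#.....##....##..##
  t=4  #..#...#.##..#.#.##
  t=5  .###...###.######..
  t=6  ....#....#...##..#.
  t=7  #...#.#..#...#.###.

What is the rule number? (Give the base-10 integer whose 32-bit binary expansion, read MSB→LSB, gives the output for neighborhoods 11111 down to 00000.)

  nb #####: next=#  (t=2,i=17, bit31=1)
  nb ####.: next=.  (t=1,i=12, bit30=0)
  nb ###.#: next=#  (t=1,i=13, bit29=1)
  nb ###..: next=.  (t=2,i=6, bit28=0)
  nb ##.##: next=.  (t=0,i=14, bit27=0)
  nb ##.#.: next=#  (t=1,i=17, bit26=1)
  nb ##..#: next=#  (t=1,i=3, bit25=1)
  nb ##...: next=#  (t=0,i=1, bit24=1)
  nb #.###: next=.  (t=2,i=3, bit23=0)
  nb #.##.: next=#  (t=0,i=12, bit22=1)
  nb #.#.#: next=#  (t=1,i=18, bit21=1)
  nb #.#..: next=.  (t=1,i=7, bit20=0)
  nb #..##: next=.  (t=1,i=9, bit19=0)
  nb #..#.: next=#  (t=1,i=4, bit18=1)
  nb #...#: next=.  (t=4,i=5, bit17=0)
  nb #....: next=#  (t=0,i=2, bit16=1)
  nb .####: next=.  (t=1,i=11, bit15=0)
  nb .###.: next=.  (t=4,i=18, bit14=0)
  nb .##.#: next=#  (t=0,i=13, bit13=1)
  nb .##..: next=.  (t=0,i=0, bit12=0)
  nb .#.##: next=#  (t=0,i=11, bit11=1)
  nb .#.#.: next=#  (t=1,i=6, bit10=1)
  nb .#..#: next=.  (t=1,i=8, bit9=0)
  nb .#...: next=.  (t=0,i=6, bit8=0)
  nb ..###: next=.  (t=1,i=10, bit7=0)
  nb ..##.: next=#  (t=3,i=7, bit6=1)
  nb ..#.#: next=#  (t=0,i=10, bit5=1)
  nb ..#..: next=#  (t=0,i=5, bit4=1)
  nb ...##: next=.  (t=3,i=6, bit3=0)
  nb ...#.: next=.  (t=0,i=4, bit2=0)
  nb ....#: next=.  (t=0,i=3, bit1=0)
  nb .....: next=.  (t=2,i=9, bit0=0)
  bits 10100111011001010010110001110000 = 2808425584

2808425584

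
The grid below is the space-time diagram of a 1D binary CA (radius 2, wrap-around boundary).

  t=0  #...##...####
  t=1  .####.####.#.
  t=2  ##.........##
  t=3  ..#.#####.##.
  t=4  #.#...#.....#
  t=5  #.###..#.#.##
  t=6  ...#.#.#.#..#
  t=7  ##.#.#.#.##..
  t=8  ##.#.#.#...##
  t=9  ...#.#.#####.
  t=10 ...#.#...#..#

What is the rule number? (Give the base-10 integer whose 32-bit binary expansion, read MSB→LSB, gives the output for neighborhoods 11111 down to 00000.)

  ##### -> #   bit 31 = 1  t=0,i=11
  ####. -> .   bit 30 = 0  t=0,i=12
  ###.# -> .   bit 29 = 0  t=1,i=4
  ###.. -> .   bit 28 = 0  t=0,i=0
  ##.## -> .   bit 27 = 0  t=1,i=5
  ##.#. -> .   bit 26 = 0  t=1,i=10
  ##..# -> #   bit 25 = 1  t=5,i=5
  ##... -> #   bit 24 = 1  t=0,i=1
  #.### -> .   bit 23 = 0  t=1,i=6
  #.##. -> .   bit 22 = 0  t=3,i=10
  #.#.# -> #   bit 21 = 1  t=5,i=9
  #.#.. -> #   bit 20 = 1  t=1,i=11
  #..## -> #   bit 19 = 1  t=1,i=0
  #..#. -> .   bit 18 = 0  t=5,i=6
  #...# -> #   bit 17 = 1  t=0,i=2
  #.... -> .   bit 16 = 0  t=2,i=3
  .#### -> .   bit 15 = 0  t=0,i=10
  .###. -> #   bit 14 = 1  t=5,i=3
  .##.# -> #   bit 13 = 1  t=4,i=0
  .##.. -> .   bit 12 = 0  t=0,i=5
  .#.## -> .   bit 11 = 0  t=3,i=3
  .#.#. -> .   bit 10 = 0  t=5,i=8
  .#..# -> #   bit 9 = 1  t=1,i=12
  .#... -> #   bit 8 = 1  t=4,i=3
  ..### -> #   bit 7 = 1  t=0,i=9
  ..##. -> #   bit 6 = 1  t=0,i=4
  ..#.# -> #   bit 5 = 1  t=3,i=2
  ..#.. -> .   bit 4 = 0  t=4,i=6
  ...## -> #   bit 3 = 1  t=0,i=3
  ...#. -> .   bit 2 = 0  t=3,i=1
  ....# -> .   bit 1 = 0  t=2,i=9
  ..... -> #   bit 0 = 1  t=2,i=4
  bits 10000011001110100110001111101001 = 2201641961

2201641961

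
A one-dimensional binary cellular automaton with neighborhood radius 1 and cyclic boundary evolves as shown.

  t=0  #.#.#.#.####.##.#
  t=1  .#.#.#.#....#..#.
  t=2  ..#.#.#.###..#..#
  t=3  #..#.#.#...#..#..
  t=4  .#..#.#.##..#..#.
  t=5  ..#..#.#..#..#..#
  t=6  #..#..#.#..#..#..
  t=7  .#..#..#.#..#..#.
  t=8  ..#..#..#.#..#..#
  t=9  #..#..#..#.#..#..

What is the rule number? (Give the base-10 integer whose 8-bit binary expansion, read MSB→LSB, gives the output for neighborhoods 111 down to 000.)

49

  [7] ### => .  t=0,i=9
  [6] ##. => .  t=0,i=0
  [5] #.# => #  t=0,i=1
  [4] #.. => #  t=1,i=8
  [3] .## => .  t=0,i=8
  [2] .#. => .  t=0,i=2
  [1] ..# => .  t=1,i=0
  [0] ... => #  t=1,i=9
  bits 00110001 = 49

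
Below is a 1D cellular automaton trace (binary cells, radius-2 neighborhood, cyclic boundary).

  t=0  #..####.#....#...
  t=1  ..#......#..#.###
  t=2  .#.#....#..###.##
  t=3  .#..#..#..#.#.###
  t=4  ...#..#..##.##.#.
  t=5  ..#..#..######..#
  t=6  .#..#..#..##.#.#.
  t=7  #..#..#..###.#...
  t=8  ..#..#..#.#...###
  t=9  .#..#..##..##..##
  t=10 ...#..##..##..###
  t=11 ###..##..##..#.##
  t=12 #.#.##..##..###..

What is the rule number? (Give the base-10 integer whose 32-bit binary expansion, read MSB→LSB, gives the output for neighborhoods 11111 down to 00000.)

  [31] ##### => #  t=5,i=10
  [30] ####. => .  t=0,i=5
  [29] ###.# => .  t=0,i=6
  [28] ###.. => #  t=1,i=16
  [27] ##.## => #  t=2,i=14
  [26] ##.#. => .  t=0,i=7
  [25] ##..# => .  t=1,i=0
  [24] ##... => #  t=10,i=0
  [23] #.### => .  t=1,i=14
  [22] #.##. => #  t=2,i=15
  [21] #.#.# => #  t=2,i=1
  [20] #.#.. => .  t=0,i=8
  [19] #..## => #  t=0,i=2
  [18] #..#. => #  t=1,i=1
  [17] #...# => #  t=0,i=15
  [16] #.... => .  t=0,i=10
  [15] .#### => .  t=0,i=4
  [14] .###. => #  t=1,i=15
  [13] .##.# => #  t=2,i=16
  [12] .##.. => .  t=9,i=8
  [11] .#.## => #  t=1,i=13
  [10] .#.#. => .  t=2,i=2
  [9] .#..# => .  t=0,i=1
  [8] .#... => #  t=0,i=9
  [7] ..### => .  t=0,i=3
  [6] ..##. => #  t=4,i=9
  [5] ..#.# => #  t=1,i=12
  [4] ..#.. => .  t=0,i=0
  [3] ...## => .  t=8,i=13
  [2] ...#. => #  t=0,i=12
  [1] ....# => .  t=0,i=11
  [0] ..... => .  t=1,i=5
  bits 10011001011011100110100101100100 = 2574149988

2574149988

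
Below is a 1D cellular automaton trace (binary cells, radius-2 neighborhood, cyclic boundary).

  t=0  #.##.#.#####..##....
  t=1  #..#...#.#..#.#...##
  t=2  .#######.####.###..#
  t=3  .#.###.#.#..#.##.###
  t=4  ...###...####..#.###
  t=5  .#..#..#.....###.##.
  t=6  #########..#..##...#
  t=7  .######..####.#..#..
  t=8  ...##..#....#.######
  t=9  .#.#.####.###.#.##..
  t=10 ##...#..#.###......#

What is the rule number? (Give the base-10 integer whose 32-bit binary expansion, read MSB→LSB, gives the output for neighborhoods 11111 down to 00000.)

2727764854

  ##### -> #   bit 31 = 1  t=0,i=9
  ####. -> .   bit 30 = 0  t=0,i=10
  ###.# -> #   bit 29 = 1  t=2,i=7
  ###.. -> .   bit 28 = 0  t=0,i=11
  ##.## -> .   bit 27 = 0  t=2,i=8
  ##.#. -> .   bit 26 = 0  t=0,i=4
  ##..# -> #   bit 25 = 1  t=0,i=12
  ##... -> .   bit 24 = 0  t=0,i=16
  #.### -> #   bit 23 = 1  t=0,i=7
  #.##. -> .   bit 22 = 0  t=0,i=2
  #.#.# -> .   bit 21 = 0  t=0,i=5
  #.#.. -> #   bit 20 = 1  t=1,i=9
  #..## -> .   bit 19 = 0  t=0,i=13
  #..#. -> #   bit 18 = 1  t=1,i=2
  #...# -> #   bit 17 = 1  t=1,i=5
  #.... -> .   bit 16 = 0  t=0,i=17
  .#### -> .   bit 15 = 0  t=0,i=8
  .###. -> #   bit 14 = 1  t=1,i=19
  .##.# -> #   bit 13 = 1  t=0,i=3
  .##.. -> .   bit 12 = 0  t=0,i=15
  .#.## -> .   bit 11 = 0  t=0,i=1
  .#.#. -> .   bit 10 = 0  t=1,i=8
  .#..# -> #   bit 9 = 1  t=1,i=10
  .#... -> #   bit 8 = 1  t=1,i=4
  ..### -> .   bit 7 = 0  t=1,i=18
  ..##. -> #   bit 6 = 1  t=0,i=14
  ..#.# -> #   bit 5 = 1  t=0,i=0
  ..#.. -> #   bit 4 = 1  t=1,i=3
  ...## -> .   bit 3 = 0  t=1,i=17
  ...#. -> #   bit 2 = 1  t=0,i=19
  ....# -> #   bit 1 = 1  t=0,i=18
  ..... -> .   bit 0 = 0  t=5,i=10
  bits 10100010100101100110001101110110 = 2727764854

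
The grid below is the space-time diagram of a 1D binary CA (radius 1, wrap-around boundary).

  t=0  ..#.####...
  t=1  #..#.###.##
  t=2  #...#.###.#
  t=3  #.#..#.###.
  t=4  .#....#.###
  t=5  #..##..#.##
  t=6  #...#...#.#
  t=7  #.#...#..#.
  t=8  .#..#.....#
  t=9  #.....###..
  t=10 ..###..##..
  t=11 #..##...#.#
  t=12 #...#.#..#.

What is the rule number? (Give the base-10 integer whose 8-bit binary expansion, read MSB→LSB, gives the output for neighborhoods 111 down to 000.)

  ###|#  b7=1 t=0,i=5
  ##.|#  b6=1 t=0,i=7
  #.#|#  b5=1 t=0,i=3
  #..|.  b4=0 t=0,i=8
  .##|.  b3=0 t=0,i=4
  .#.|.  b2=0 t=0,i=2
  ..#|.  b1=0 t=0,i=1
  ...|#  b0=1 t=0,i=0
  bits 11100001 = 225

225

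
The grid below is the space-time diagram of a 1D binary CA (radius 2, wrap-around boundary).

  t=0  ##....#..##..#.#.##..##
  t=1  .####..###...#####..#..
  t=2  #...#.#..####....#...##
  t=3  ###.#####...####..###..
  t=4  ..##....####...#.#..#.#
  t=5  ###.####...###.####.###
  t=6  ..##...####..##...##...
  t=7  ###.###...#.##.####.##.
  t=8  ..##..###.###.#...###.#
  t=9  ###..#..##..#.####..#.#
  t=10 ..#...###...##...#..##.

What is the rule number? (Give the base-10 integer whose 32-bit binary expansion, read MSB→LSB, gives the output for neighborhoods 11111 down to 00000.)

  nb #####: next=.  (t=1,i=15, bit31=0)
  nb ####.: next=.  (t=0,i=0, bit30=0)
  nb ###.#: next=#  (t=3,i=2, bit29=1)
  nb ###..: next=#  (t=0,i=1, bit28=1)
  nb ##.##: next=#  (t=3,i=3, bit27=1)
  nb ##.#.: next=.  (t=8,i=13, bit26=0)
  nb ##..#: next=.  (t=0,i=11, bit25=0)
  nb ##...: next=#  (t=0,i=2, bit24=1)
  nb #.###: next=.  (t=3,i=4, bit23=0)
  nb #.##.: next=#  (t=0,i=17, bit22=1)
  nb #.#.#: next=#  (t=0,i=15, bit21=1)
  nb #.#..: next=#  (t=2,i=6, bit20=1)
  nb #..##: next=#  (t=0,i=8, bit19=1)
  nb #..#.: next=.  (t=0,i=12, bit18=0)
  nb #...#: next=#  (t=1,i=11, bit17=1)
  nb #....: next=#  (t=0,i=3, bit16=1)
  nb .####: next=.  (t=0,i=22, bit15=0)
  nb .###.: next=.  (t=1,i=8, bit14=0)
  nb .##.#: next=.  (t=7,i=13, bit13=0)
  nb .##..: next=.  (t=0,i=10, bit12=0)
  nb .#.##: next=#  (t=0,i=16, bit11=1)
  nb .#.#.: next=#  (t=0,i=14, bit10=1)
  nb .#..#: next=#  (t=0,i=7, bit9=1)
  nb .#...: next=#  (t=1,i=21, bit8=1)
  nb ..###: next=.  (t=0,i=21, bit7=0)
  nb ..##.: next=#  (t=0,i=9, bit6=1)
  nb ..#.#: next=#  (t=0,i=13, bit5=1)
  nb ..#..: next=.  (t=0,i=6, bit4=0)
  nb ...##: next=#  (t=1,i=0, bit3=1)
  nb ...#.: next=.  (t=0,i=5, bit2=0)
  nb ....#: next=#  (t=0,i=4, bit1=1)
  nb .....: next=.  (t=6,i=22, bit0=0)
  bits 00111001011110110000111101101010 = 964366186

964366186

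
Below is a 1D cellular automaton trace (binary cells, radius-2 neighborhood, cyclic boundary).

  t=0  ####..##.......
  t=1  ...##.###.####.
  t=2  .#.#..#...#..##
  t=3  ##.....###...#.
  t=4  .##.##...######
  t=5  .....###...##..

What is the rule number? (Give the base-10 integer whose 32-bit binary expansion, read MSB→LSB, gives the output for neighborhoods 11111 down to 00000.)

2543982951

  ##### -> #   bit 31 = 1  t=4,i=11
  ####. -> .   bit 30 = 0  t=0,i=2
  ###.# -> .   bit 29 = 0  t=1,i=8
  ###.. -> #   bit 28 = 1  t=0,i=3
  ##.## -> .   bit 27 = 0  t=1,i=5
  ##.#. -> #   bit 26 = 1  t=2,i=0
  ##..# -> #   bit 25 = 1  t=0,i=4
  ##... -> #   bit 24 = 1  t=0,i=8
  #.### -> #   bit 23 = 1  t=1,i=6
  #.##. -> .   bit 22 = 0  t=3,i=0
  #.#.# -> #   bit 21 = 1  t=2,i=1
  #.#.. -> .   bit 20 = 0  t=2,i=3
  #..## -> .   bit 19 = 0  t=0,i=5
  #..#. -> .   bit 18 = 0  t=2,i=5
  #...# -> #   bit 17 = 1  t=2,i=8
  #.... -> .   bit 16 = 0  t=0,i=9
  .#### -> .   bit 15 = 0  t=0,i=1
  .###. -> .   bit 14 = 0  t=1,i=7
  .##.# -> .   bit 13 = 0  t=1,i=4
  .##.. -> #   bit 12 = 1  t=0,i=7
  .#.## -> #   bit 11 = 1  t=3,i=14
  .#.#. -> .   bit 10 = 0  t=2,i=2
  .#..# -> .   bit 9 = 0  t=2,i=4
  .#... -> #   bit 8 = 1  t=2,i=7
  ..### -> .   bit 7 = 0  t=0,i=0
  ..##. -> #   bit 6 = 1  t=0,i=6
  ..#.# -> #   bit 5 = 1  t=3,i=13
  ..#.. -> .   bit 4 = 0  t=2,i=6
  ...## -> .   bit 3 = 0  t=0,i=14
  ...#. -> #   bit 2 = 1  t=2,i=9
  ....# -> #   bit 1 = 1  t=0,i=13
  ..... -> #   bit 0 = 1  t=0,i=10
  bits 10010111101000100001100101100111 = 2543982951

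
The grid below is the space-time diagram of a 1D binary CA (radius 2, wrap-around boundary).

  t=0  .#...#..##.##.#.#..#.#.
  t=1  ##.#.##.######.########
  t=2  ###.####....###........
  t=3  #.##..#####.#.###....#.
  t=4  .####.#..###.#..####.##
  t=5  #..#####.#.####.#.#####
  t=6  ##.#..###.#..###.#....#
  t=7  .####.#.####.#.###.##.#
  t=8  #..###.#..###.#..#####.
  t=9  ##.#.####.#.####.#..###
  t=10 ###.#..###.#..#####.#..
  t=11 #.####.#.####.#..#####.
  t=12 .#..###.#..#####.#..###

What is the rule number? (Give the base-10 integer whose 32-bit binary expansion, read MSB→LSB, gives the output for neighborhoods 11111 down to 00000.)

  #####|.  b31=0 t=1,i=10
  ####.|#  b30=1 t=1,i=0
  ###.#|#  b29=1 t=1,i=1
  ###..|#  b28=1 t=2,i=7
  ##.##|#  b27=1 t=0,i=10
  ##.#.|#  b26=1 t=0,i=13
  ##..#|#  b25=1 t=3,i=4
  ##...|#  b24=1 t=2,i=8
  #.###|.  b23=0 t=1,i=8
  #.##.|#  b22=1 t=0,i=11
  #.#.#|.  b21=0 t=0,i=14
  #.#..|#  b20=1 t=0,i=16
  #..##|.  b19=0 t=0,i=7
  #..#.|#  b18=1 t=0,i=0
  #...#|#  b17=1 t=0,i=3
  #....|#  b16=1 t=2,i=9
  .####|.  b15=0 t=1,i=9
  .###.|.  b14=0 t=2,i=1
  .##.#|#  b13=1 t=0,i=9
  .##..|#  b12=1 t=3,i=3
  .#.##|#  b11=1 t=1,i=4
  .#.#.|#  b10=1 t=0,i=15
  .#..#|#  b9=1 t=0,i=6
  .#...|.  b8=0 t=0,i=2
  ..###|#  b7=1 t=2,i=0
  ..##.|#  b6=1 t=0,i=8
  ..#.#|#  b5=1 t=0,i=19
  ..#..|#  b4=1 t=0,i=1
  ...##|.  b3=0 t=2,i=11
  ...#.|.  b2=0 t=0,i=4
  ....#|#  b1=1 t=2,i=10
  .....|.  b0=0 t=2,i=17
  bits 01111111010101110011111011110010 = 2136424178

2136424178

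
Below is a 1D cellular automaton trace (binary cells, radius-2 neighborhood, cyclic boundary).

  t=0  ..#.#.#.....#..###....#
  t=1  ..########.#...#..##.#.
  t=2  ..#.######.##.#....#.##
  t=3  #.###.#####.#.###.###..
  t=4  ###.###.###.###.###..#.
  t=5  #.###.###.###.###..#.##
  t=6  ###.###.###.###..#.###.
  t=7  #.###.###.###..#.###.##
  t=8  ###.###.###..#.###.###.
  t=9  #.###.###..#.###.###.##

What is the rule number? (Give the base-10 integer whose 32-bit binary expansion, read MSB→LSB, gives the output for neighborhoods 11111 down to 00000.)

3954257317

  [31] ##### => #  t=1,i=4
  [30] ####. => #  t=1,i=8
  [29] ###.# => #  t=1,i=9
  [28] ###.. => .  t=0,i=17
  [27] ##.## => #  t=2,i=10
  [26] ##.#. => .  t=1,i=10
  [25] ##..# => #  t=2,i=0
  [24] ##... => #  t=0,i=18
  [23] #.### => #  t=2,i=4
  [22] #.##. => .  t=2,i=11
  [21] #.#.# => #  t=0,i=4
  [20] #.#.. => #  t=0,i=6
  [19] #..## => .  t=0,i=14
  [18] #..#. => .  t=0,i=1
  [17] #...# => .  t=1,i=0
  [16] #.... => #  t=0,i=8
  [15] .#### => .  t=1,i=3
  [14] .###. => .  t=0,i=16
  [13] .##.# => #  t=1,i=19
  [12] .##.. => .  t=2,i=22
  [11] .#.## => #  t=2,i=3
  [10] .#.#. => #  t=0,i=3
  [9] .#..# => .  t=0,i=0
  [8] .#... => #  t=0,i=7
  [7] ..### => #  t=0,i=15
  [6] ..##. => .  t=1,i=18
  [5] ..#.# => #  t=0,i=2
  [4] ..#.. => .  t=0,i=12
  [3] ...## => .  t=1,i=1
  [2] ...#. => #  t=0,i=11
  [1] ....# => .  t=0,i=10
  [0] ..... => #  t=0,i=9
  bits 11101011101100010010110110100101 = 3954257317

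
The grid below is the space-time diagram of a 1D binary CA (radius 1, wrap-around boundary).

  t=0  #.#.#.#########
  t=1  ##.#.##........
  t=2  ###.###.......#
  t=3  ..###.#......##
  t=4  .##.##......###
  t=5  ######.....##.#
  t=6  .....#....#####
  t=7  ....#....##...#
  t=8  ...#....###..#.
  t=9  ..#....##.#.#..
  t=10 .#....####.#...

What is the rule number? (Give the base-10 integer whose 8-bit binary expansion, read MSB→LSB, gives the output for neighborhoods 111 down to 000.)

106

  [7] ### => .  t=0,i=7
  [6] ##. => #  t=0,i=0
  [5] #.# => #  t=0,i=1
  [4] #.. => .  t=1,i=7
  [3] .## => #  t=0,i=6
  [2] .#. => .  t=0,i=2
  [1] ..# => #  t=1,i=14
  [0] ... => .  t=1,i=8
  bits 01101010 = 106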